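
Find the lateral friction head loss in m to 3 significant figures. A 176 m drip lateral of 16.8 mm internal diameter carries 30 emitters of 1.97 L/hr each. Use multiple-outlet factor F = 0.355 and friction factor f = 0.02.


Approach: apply Darcy-Weisbach with the multiple-outlet F-factor, Q = n*q/(3600*1000) m^3/s; v = Q/A; hf = F*f*(L/D)*(v^2/(2g)).
Q = 30*1.97/(3600*1000) = 1.6417e-05 m^3/s
A = pi*(16.8e-3/2)^2 = 2.2167e-04 m^2, so v = Q/A = 0.074059 m/s
hf = 0.355*0.02*(176/0.0168)*(0.074059^2/(2*9.81)) = 0.0208 m
Therefore the lateral friction head loss = 0.0208 m.


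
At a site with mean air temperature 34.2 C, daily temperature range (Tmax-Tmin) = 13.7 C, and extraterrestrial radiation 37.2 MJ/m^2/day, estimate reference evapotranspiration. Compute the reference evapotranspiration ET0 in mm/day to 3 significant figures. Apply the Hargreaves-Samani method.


Approach: apply the Hargreaves-Samani method, ET0 = 0.0023*(Tmean+17.8)*sqrt(Tmax-Tmin)*0.408*Ra.
ET0 = 0.0023*(34.2+17.8)*sqrt(13.7)*0.408*37.2 = 6.72 mm/day
Therefore the reference evapotranspiration ET0 = 6.72 mm/day.


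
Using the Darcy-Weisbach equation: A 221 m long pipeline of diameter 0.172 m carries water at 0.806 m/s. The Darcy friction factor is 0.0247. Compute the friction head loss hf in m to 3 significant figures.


Approach: apply the Darcy-Weisbach equation, hf = f*(L/D)*(v^2/(2g)).
hf = 0.0247 * (221/0.172) * (0.806^2 / (2*9.81))
hf = 1.05 m
Therefore the friction head loss hf = 1.05 m.


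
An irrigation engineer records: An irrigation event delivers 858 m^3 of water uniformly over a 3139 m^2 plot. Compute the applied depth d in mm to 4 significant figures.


Approach: apply depth from volume over area, d = (V/A)*1000.
d = (858 / 3139) * 1000 = 273.3 mm
Therefore the applied depth d = 273.3 mm.


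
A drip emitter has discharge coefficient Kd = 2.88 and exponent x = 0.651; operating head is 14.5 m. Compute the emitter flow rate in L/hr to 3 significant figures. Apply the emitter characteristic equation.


Approach: apply the emitter characteristic equation, q = Kd * h^x.
q = 2.88 * 14.5^0.651 = 16.4 L/hr
Therefore the emitter flow rate = 16.4 L/hr.


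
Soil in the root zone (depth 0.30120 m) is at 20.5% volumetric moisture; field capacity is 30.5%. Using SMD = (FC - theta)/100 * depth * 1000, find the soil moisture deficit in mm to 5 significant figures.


SMD = (30.5 - 20.5)/100 * 0.30120 * 1000 = 30.120 mm
Therefore the soil moisture deficit = 30.120 mm.


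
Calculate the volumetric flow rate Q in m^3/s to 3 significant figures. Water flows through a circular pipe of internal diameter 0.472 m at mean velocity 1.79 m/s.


Approach: apply the continuity equation for pipe flow, Q = A * v with A = pi*(D/2)^2.
A = pi*(0.472/2)^2 = 0.17497 m^2
Q = 0.17497 * 1.79 = 0.313 m^3/s
Therefore the volumetric flow rate Q = 0.313 m^3/s.


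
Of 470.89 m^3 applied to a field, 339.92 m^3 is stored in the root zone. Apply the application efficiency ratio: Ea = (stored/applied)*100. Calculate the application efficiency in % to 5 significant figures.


Ea = (339.92/470.89)*100 = 72.187 %
Therefore the application efficiency = 72.187 %.


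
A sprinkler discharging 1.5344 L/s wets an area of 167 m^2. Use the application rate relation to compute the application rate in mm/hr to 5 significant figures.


Approach: apply the application rate relation, rate = (Q/A)*3600.
rate = (1.5344 / 167) * 3600 = 33.077 mm/hr
Therefore the application rate = 33.077 mm/hr.


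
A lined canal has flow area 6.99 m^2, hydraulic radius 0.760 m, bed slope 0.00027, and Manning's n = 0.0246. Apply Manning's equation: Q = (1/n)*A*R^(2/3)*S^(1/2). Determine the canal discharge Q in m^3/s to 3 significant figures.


Q = (1/0.0246) * 6.99 * 0.760^(2/3) * 0.00027^(1/2) = 3.89 m^3/s
Therefore the canal discharge Q = 3.89 m^3/s.


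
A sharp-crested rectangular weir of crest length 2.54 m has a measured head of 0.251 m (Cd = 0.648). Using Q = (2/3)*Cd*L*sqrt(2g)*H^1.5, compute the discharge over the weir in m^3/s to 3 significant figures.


Q = (2/3)*0.648*2.54*sqrt(2*9.81)*0.251^1.5 = 0.611 m^3/s
Therefore the discharge over the weir = 0.611 m^3/s.


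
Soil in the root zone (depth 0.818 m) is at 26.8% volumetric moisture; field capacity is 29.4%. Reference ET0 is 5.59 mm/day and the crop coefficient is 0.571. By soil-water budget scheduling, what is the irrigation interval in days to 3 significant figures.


Approach: apply soil-water budget scheduling, SMD = (FC-theta)/100*depth*1000; ETc = ET0*Kc; interval = SMD/ETc.
Step 1 — soil moisture deficit:
  SMD = (29.4 - 26.8)/100 * 0.818 * 1000 = 21.268 mm
Step 2 — daily crop ET (ETc = ET0*Kc):
  ETc = 5.59 * 0.571 = 3.1919 mm/day
Step 3 — irrigation interval (SMD/ETc):
  interval = 21.268 / 3.1919 = 6.66 days
Therefore the irrigation interval = 6.66 days.


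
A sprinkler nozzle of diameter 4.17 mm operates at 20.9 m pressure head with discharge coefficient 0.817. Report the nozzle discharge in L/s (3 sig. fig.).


Approach: apply the orifice equation, Q = Cd*A*sqrt(2*g*h), A = pi*(d/2)^2.
A = pi*(4.17e-3/2)^2 = 1.3657e-05 m^2
Q = 0.817 * 1.3657e-05 * sqrt(2*9.81*20.9) * 1000 = 0.226 L/s
Therefore the nozzle discharge = 0.226 L/s.


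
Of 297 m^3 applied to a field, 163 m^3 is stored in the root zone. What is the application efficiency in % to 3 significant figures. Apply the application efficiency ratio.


Approach: apply the application efficiency ratio, Ea = (stored/applied)*100.
Ea = (163/297)*100 = 54.9 %
Therefore the application efficiency = 54.9 %.


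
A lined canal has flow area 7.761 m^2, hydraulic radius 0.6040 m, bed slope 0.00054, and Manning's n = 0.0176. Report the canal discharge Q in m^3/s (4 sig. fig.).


Approach: apply Manning's equation, Q = (1/n)*A*R^(2/3)*S^(1/2).
Q = (1/0.0176) * 7.761 * 0.6040^(2/3) * 0.00054^(1/2) = 7.322 m^3/s
Therefore the canal discharge Q = 7.322 m^3/s.


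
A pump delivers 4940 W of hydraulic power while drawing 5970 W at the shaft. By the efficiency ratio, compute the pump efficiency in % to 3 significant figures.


Approach: apply the efficiency ratio, eta = (P_out/P_in)*100.
eta = (4940 / 5970) * 100 = 82.7 %
Therefore the pump efficiency = 82.7 %.


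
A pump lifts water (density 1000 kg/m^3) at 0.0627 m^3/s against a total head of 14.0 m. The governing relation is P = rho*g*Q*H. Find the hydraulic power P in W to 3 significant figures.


P = 1000 * 9.81 * 0.0627 * 14.0 = 8610 W
Therefore the hydraulic power P = 8610 W.


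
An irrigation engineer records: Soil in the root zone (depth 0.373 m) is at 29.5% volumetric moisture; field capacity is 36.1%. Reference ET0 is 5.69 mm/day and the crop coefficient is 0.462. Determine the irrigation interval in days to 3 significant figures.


Approach: apply soil-water budget scheduling, SMD = (FC-theta)/100*depth*1000; ETc = ET0*Kc; interval = SMD/ETc.
Step 1 — soil moisture deficit:
  SMD = (36.1 - 29.5)/100 * 0.373 * 1000 = 24.618 mm
Step 2 — daily crop ET (ETc = ET0*Kc):
  ETc = 5.69 * 0.462 = 2.6288 mm/day
Step 3 — irrigation interval (SMD/ETc):
  interval = 24.618 / 2.6288 = 9.36 days
Therefore the irrigation interval = 9.36 days.


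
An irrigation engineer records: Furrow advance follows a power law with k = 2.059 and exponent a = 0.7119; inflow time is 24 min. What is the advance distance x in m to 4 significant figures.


Approach: apply the power-law advance function, x = k*t^a.
x = 2.059 * 24^0.7119 = 19.78 m
Therefore the advance distance x = 19.78 m.


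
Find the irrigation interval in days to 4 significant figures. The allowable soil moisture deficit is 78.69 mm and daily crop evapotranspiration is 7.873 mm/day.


Approach: apply the irrigation interval relation, interval = SMD / ETc.
interval = 78.69 / 7.873 = 9.995 days
Therefore the irrigation interval = 9.995 days.


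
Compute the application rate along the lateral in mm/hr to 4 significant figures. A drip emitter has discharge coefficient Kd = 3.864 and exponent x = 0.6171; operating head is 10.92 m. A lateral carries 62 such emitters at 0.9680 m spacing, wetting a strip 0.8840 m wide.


Approach: apply the emitter equation with a lateral mass balance, q = Kd*h^x; Q = n*q; rate = Q/(n*spacing*width).
Step 1 — single emitter flow (q = Kd*h^x):
  q = 3.864 * 10.92^0.6171 = 16.8937 L/hr
Step 2 — total lateral flow: Q = 62 * 16.8937 = 1047.41 L/hr
Step 3 — wetted area: A = 62 * 0.9680 * 0.8840 = 53.0541 m^2
Step 4 — application rate: Q/A = 1047.41/53.0541 = 19.74 mm/hr
Therefore the application rate along the lateral = 19.74 mm/hr.


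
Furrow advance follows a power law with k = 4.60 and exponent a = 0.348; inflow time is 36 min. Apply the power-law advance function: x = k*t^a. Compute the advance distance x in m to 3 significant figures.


x = 4.60 * 36^0.348 = 16.0 m
Therefore the advance distance x = 16.0 m.


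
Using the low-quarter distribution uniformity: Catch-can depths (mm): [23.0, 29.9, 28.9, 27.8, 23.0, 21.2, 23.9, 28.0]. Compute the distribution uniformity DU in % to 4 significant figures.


Approach: apply the low-quarter distribution uniformity, DU = (mean of lowest quarter of readings / overall mean)*100.
sorted lowest 2 of 8: [21.2, 23.0] -> mean = 22.1000 mm
overall mean = 25.7125 mm
DU = (22.1000/25.7125)*100 = 85.95 %
Therefore the distribution uniformity DU = 85.95 %.


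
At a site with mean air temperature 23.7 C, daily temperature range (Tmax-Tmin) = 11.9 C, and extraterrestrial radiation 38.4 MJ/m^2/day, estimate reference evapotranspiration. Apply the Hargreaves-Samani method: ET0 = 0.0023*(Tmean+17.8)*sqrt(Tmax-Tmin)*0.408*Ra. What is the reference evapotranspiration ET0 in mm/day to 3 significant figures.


ET0 = 0.0023*(23.7+17.8)*sqrt(11.9)*0.408*38.4 = 5.16 mm/day
Therefore the reference evapotranspiration ET0 = 5.16 mm/day.


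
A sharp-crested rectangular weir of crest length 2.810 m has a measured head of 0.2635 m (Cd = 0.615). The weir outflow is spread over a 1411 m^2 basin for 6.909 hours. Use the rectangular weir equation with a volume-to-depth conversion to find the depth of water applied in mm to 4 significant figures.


Approach: apply the rectangular weir equation with a volume-to-depth conversion, Q = (2/3)*Cd*L*sqrt(2g)*H^1.5; d = Q*t/A * 1000.
Step 1 — weir discharge:
  Q = (2/3)*0.615*2.810*sqrt(2*9.81)*0.2635^1.5 = 0.690257 m^3/s
Step 2 — volume: V = 0.690257 * 6.909*3600 = 17168.3 m^3
Step 3 — depth: d = V/A * 1000 = 17168.3/1411 * 1000 = 12170 mm
Therefore the depth of water applied = 12170 mm.


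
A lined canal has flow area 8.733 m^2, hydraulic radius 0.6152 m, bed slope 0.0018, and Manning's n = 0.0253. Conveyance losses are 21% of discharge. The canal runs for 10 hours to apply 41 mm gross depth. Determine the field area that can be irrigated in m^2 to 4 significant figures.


Approach: apply Manning's equation with a conveyance and depth budget, Q = (1/n)*A*R^(2/3)*S^(1/2); Q_field = Q*(1-loss); Area = Q_field*t/(d/1000).
Step 1 — canal discharge (Manning's equation):
  Q = (1/0.0253) * 8.733 * 0.6152^(2/3) * 0.0018^(1/2) = 10.5931 m^3/s
Step 2 — delivered flow: Q_field = 10.5931*(1 - 21/100) = 8.36856 m^3/s
Step 3 — volume delivered: V = 8.36856 * 10*3600 = 301268 m^3
Step 4 — area served: A = V / (depth/1000) = 301268 / 0.041 = 7348000 m^2
Therefore the field area that can be irrigated = 7348000 m^2.


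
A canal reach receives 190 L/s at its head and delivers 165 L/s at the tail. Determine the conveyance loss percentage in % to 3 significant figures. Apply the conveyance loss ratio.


Approach: apply the conveyance loss ratio, loss% = ((Q_head - Q_tail)/Q_head)*100.
loss = ((190 - 165)/190)*100 = 13.2 %
Therefore the conveyance loss percentage = 13.2 %.


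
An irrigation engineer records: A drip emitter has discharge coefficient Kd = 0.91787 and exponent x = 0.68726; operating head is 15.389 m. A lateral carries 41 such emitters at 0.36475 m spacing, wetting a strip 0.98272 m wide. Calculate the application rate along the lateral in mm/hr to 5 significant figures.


Approach: apply the emitter equation with a lateral mass balance, q = Kd*h^x; Q = n*q; rate = Q/(n*spacing*width).
Step 1 — single emitter flow (q = Kd*h^x):
  q = 0.91787 * 15.389^0.68726 = 6.007633 L/hr
Step 2 — total lateral flow: Q = 41 * 6.007633 = 246.3130 L/hr
Step 3 — wetted area: A = 41 * 0.36475 * 0.98272 = 14.69633 m^2
Step 4 — application rate: Q/A = 246.3130/14.69633 = 16.760 mm/hr
Therefore the application rate along the lateral = 16.760 mm/hr.


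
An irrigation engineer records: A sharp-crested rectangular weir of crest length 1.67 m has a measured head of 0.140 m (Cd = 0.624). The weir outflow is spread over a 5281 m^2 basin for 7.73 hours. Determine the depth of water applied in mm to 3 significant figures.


Approach: apply the rectangular weir equation with a volume-to-depth conversion, Q = (2/3)*Cd*L*sqrt(2g)*H^1.5; d = Q*t/A * 1000.
Step 1 — weir discharge:
  Q = (2/3)*0.624*1.67*sqrt(2*9.81)*0.140^1.5 = 0.16119 m^3/s
Step 2 — volume: V = 0.16119 * 7.73*3600 = 4485.7 m^3
Step 3 — depth: d = V/A * 1000 = 4485.7/5281 * 1000 = 849 mm
Therefore the depth of water applied = 849 mm.


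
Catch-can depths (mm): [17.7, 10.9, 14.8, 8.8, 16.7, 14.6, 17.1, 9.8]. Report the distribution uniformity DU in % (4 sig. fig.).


Approach: apply the low-quarter distribution uniformity, DU = (mean of lowest quarter of readings / overall mean)*100.
sorted lowest 2 of 8: [8.8, 9.8] -> mean = 9.30000 mm
overall mean = 13.8000 mm
DU = (9.30000/13.8000)*100 = 67.39 %
Therefore the distribution uniformity DU = 67.39 %.


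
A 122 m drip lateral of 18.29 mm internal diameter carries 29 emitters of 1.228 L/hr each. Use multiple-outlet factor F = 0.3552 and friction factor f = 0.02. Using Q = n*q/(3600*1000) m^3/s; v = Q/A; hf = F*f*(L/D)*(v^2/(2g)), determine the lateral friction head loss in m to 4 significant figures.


Q = 29*1.228/(3600*1000) = 9.89222e-06 m^3/s
A = pi*(18.29e-3/2)^2 = 2.62735e-04 m^2, so v = Q/A = 0.0376510 m/s
hf = 0.3552*0.02*(122/0.01829)*(0.0376510^2/(2*9.81)) = 0.003424 m
Therefore the lateral friction head loss = 0.003424 m.


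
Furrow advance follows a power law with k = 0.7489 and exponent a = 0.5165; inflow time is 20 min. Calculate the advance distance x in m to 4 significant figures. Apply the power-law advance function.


Approach: apply the power-law advance function, x = k*t^a.
x = 0.7489 * 20^0.5165 = 3.519 m
Therefore the advance distance x = 3.519 m.


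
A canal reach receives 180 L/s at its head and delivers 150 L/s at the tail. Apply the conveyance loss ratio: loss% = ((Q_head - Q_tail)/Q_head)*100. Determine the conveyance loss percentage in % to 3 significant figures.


loss = ((180 - 150)/180)*100 = 16.7 %
Therefore the conveyance loss percentage = 16.7 %.


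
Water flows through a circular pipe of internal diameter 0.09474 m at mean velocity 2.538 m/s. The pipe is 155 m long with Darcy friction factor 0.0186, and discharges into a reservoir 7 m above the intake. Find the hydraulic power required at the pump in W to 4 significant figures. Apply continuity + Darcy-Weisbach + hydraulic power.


Approach: apply continuity + Darcy-Weisbach + hydraulic power, Q = A*v; hf = f*(L/D)*(v^2/(2g)); H = static + hf; P = rho*g*Q*H.
Step 1 — flow rate (continuity, Q = A*v):
  A = pi*(0.09474/2)^2 = 0.00704947 m^2
  Q = 0.00704947 * 2.538 = 0.0178916 m^3/s
Step 2 — friction head loss (Darcy-Weisbach):
  hf = 0.0186 * (155/0.09474) * (2.538^2 / (2*9.81))
  hf = 9.99069 m
Step 3 — total head: H = 7 + 9.99069 = 16.9907 m
Step 4 — hydraulic power (P = rho*g*Q*H):
  P = 1000 * 9.81 * 0.0178916 * 16.9907 = 2982 W
Therefore the hydraulic power required at the pump = 2982 W.


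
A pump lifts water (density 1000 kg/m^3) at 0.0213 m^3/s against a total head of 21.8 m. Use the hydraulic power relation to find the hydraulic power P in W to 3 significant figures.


Approach: apply the hydraulic power relation, P = rho*g*Q*H.
P = 1000 * 9.81 * 0.0213 * 21.8 = 4560 W
Therefore the hydraulic power P = 4560 W.


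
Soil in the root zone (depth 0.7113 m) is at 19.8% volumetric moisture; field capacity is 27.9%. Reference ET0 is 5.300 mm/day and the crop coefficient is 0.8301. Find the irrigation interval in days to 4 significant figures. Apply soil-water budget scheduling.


Approach: apply soil-water budget scheduling, SMD = (FC-theta)/100*depth*1000; ETc = ET0*Kc; interval = SMD/ETc.
Step 1 — soil moisture deficit:
  SMD = (27.9 - 19.8)/100 * 0.7113 * 1000 = 57.6153 mm
Step 2 — daily crop ET (ETc = ET0*Kc):
  ETc = 5.300 * 0.8301 = 4.39953 mm/day
Step 3 — irrigation interval (SMD/ETc):
  interval = 57.6153 / 4.39953 = 13.10 days
Therefore the irrigation interval = 13.10 days.


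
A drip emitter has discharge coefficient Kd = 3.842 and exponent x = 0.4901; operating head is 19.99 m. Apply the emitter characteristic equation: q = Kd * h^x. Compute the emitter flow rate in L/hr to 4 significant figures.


q = 3.842 * 19.99^0.4901 = 16.68 L/hr
Therefore the emitter flow rate = 16.68 L/hr.


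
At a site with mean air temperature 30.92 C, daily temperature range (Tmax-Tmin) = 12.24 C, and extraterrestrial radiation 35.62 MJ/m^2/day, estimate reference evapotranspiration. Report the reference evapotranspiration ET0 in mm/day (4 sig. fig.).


Approach: apply the Hargreaves-Samani method, ET0 = 0.0023*(Tmean+17.8)*sqrt(Tmax-Tmin)*0.408*Ra.
ET0 = 0.0023*(30.92+17.8)*sqrt(12.24)*0.408*35.62 = 5.697 mm/day
Therefore the reference evapotranspiration ET0 = 5.697 mm/day.


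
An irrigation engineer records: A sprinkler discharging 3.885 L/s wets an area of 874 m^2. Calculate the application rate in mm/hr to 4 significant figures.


Approach: apply the application rate relation, rate = (Q/A)*3600.
rate = (3.885 / 874) * 3600 = 16.00 mm/hr
Therefore the application rate = 16.00 mm/hr.


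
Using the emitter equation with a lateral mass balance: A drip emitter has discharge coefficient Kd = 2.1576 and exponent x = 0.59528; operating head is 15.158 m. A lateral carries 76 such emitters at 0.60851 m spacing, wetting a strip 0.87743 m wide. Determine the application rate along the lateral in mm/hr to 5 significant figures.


Approach: apply the emitter equation with a lateral mass balance, q = Kd*h^x; Q = n*q; rate = Q/(n*spacing*width).
Step 1 — single emitter flow (q = Kd*h^x):
  q = 2.1576 * 15.158^0.59528 = 10.88387 L/hr
Step 2 — total lateral flow: Q = 76 * 10.88387 = 827.1743 L/hr
Step 3 — wetted area: A = 76 * 0.60851 * 0.87743 = 40.57829 m^2
Step 4 — application rate: Q/A = 827.1743/40.57829 = 20.385 mm/hr
Therefore the application rate along the lateral = 20.385 mm/hr.


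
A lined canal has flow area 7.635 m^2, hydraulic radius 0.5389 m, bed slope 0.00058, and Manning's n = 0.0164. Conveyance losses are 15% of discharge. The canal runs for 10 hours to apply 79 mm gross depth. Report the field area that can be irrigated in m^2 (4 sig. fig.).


Approach: apply Manning's equation with a conveyance and depth budget, Q = (1/n)*A*R^(2/3)*S^(1/2); Q_field = Q*(1-loss); Area = Q_field*t/(d/1000).
Step 1 — canal discharge (Manning's equation):
  Q = (1/0.0164) * 7.635 * 0.5389^(2/3) * 0.00058^(1/2) = 7.42480 m^3/s
Step 2 — delivered flow: Q_field = 7.42480*(1 - 15/100) = 6.31108 m^3/s
Step 3 — volume delivered: V = 6.31108 * 10*3600 = 227199 m^3
Step 4 — area served: A = V / (depth/1000) = 227199 / 0.079 = 2876000 m^2
Therefore the field area that can be irrigated = 2876000 m^2.


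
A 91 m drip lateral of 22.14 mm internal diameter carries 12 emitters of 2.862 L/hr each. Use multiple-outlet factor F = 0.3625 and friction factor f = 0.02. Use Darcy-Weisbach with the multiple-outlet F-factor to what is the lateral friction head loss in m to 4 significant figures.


Approach: apply Darcy-Weisbach with the multiple-outlet F-factor, Q = n*q/(3600*1000) m^3/s; v = Q/A; hf = F*f*(L/D)*(v^2/(2g)).
Q = 12*2.862/(3600*1000) = 9.54000e-06 m^3/s
A = pi*(22.14e-3/2)^2 = 3.84986e-04 m^2, so v = Q/A = 0.0247801 m/s
hf = 0.3625*0.02*(91/0.02214)*(0.0247801^2/(2*9.81)) = 0.0009326 m
Therefore the lateral friction head loss = 0.0009326 m.


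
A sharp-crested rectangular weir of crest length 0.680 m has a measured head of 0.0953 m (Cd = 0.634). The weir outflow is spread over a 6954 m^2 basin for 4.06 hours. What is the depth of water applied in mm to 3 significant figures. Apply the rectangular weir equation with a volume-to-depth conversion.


Approach: apply the rectangular weir equation with a volume-to-depth conversion, Q = (2/3)*Cd*L*sqrt(2g)*H^1.5; d = Q*t/A * 1000.
Step 1 — weir discharge:
  Q = (2/3)*0.634*0.680*sqrt(2*9.81)*0.0953^1.5 = 0.037454 m^3/s
Step 2 — volume: V = 0.037454 * 4.06*3600 = 547.42 m^3
Step 3 — depth: d = V/A * 1000 = 547.42/6954 * 1000 = 78.7 mm
Therefore the depth of water applied = 78.7 mm.


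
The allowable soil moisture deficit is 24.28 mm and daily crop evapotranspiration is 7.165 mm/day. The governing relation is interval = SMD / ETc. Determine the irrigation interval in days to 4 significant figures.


interval = 24.28 / 7.165 = 3.389 days
Therefore the irrigation interval = 3.389 days.


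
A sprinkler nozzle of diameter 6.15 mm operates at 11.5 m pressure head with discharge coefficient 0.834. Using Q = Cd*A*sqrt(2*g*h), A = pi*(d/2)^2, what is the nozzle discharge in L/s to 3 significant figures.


A = pi*(6.15e-3/2)^2 = 2.9706e-05 m^2
Q = 0.834 * 2.9706e-05 * sqrt(2*9.81*11.5) * 1000 = 0.372 L/s
Therefore the nozzle discharge = 0.372 L/s.


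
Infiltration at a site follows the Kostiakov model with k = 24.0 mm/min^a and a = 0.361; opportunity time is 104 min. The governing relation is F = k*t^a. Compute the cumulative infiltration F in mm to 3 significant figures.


F = 24.0 * 104^0.361 = 128 mm
Therefore the cumulative infiltration F = 128 mm.


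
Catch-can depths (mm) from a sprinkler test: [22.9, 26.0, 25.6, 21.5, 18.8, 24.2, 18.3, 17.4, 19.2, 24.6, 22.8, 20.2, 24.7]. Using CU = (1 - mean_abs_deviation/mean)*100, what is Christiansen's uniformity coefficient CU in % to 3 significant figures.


mean = 22.015 mm
mean |d_i - mean| = 2.5680 mm
CU = (1 - 2.5680/22.015)*100 = 88.3 %
Therefore Christiansen's uniformity coefficient CU = 88.3 %.


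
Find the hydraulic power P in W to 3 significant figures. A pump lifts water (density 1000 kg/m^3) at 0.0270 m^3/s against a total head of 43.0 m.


Approach: apply the hydraulic power relation, P = rho*g*Q*H.
P = 1000 * 9.81 * 0.0270 * 43.0 = 11400 W
Therefore the hydraulic power P = 11400 W.


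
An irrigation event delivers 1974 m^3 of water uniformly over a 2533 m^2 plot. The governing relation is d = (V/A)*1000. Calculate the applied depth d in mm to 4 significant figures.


d = (1974 / 2533) * 1000 = 779.3 mm
Therefore the applied depth d = 779.3 mm.


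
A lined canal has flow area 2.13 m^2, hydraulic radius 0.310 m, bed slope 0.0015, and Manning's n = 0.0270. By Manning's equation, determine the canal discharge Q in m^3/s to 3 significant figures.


Approach: apply Manning's equation, Q = (1/n)*A*R^(2/3)*S^(1/2).
Q = (1/0.0270) * 2.13 * 0.310^(2/3) * 0.0015^(1/2) = 1.40 m^3/s
Therefore the canal discharge Q = 1.40 m^3/s.


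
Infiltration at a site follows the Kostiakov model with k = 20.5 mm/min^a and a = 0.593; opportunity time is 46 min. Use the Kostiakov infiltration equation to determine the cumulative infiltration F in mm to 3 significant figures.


Approach: apply the Kostiakov infiltration equation, F = k*t^a.
F = 20.5 * 46^0.593 = 199 mm
Therefore the cumulative infiltration F = 199 mm.


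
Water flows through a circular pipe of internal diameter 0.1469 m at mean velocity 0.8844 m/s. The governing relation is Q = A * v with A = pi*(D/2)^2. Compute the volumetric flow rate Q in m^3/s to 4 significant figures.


A = pi*(0.1469/2)^2 = 0.0169486 m^2
Q = 0.0169486 * 0.8844 = 0.01499 m^3/s
Therefore the volumetric flow rate Q = 0.01499 m^3/s.


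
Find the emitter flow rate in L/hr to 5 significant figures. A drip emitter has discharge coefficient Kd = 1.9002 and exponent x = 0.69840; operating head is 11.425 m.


Approach: apply the emitter characteristic equation, q = Kd * h^x.
q = 1.9002 * 11.425^0.69840 = 10.414 L/hr
Therefore the emitter flow rate = 10.414 L/hr.


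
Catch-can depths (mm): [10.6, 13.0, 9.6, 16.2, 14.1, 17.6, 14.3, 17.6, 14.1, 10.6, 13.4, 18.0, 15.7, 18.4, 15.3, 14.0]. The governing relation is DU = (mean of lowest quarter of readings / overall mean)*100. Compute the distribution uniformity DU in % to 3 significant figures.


sorted lowest 4 of 16: [9.6, 10.6, 10.6, 13.0] -> mean = 10.950 mm
overall mean = 14.531 mm
DU = (10.950/14.531)*100 = 75.4 %
Therefore the distribution uniformity DU = 75.4 %.


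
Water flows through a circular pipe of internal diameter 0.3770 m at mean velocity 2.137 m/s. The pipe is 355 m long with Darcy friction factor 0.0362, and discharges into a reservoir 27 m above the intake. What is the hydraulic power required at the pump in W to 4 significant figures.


Approach: apply continuity + Darcy-Weisbach + hydraulic power, Q = A*v; hf = f*(L/D)*(v^2/(2g)); H = static + hf; P = rho*g*Q*H.
Step 1 — flow rate (continuity, Q = A*v):
  A = pi*(0.3770/2)^2 = 0.111628 m^2
  Q = 0.111628 * 2.137 = 0.238549 m^3/s
Step 2 — friction head loss (Darcy-Weisbach):
  hf = 0.0362 * (355/0.3770) * (2.137^2 / (2*9.81))
  hf = 7.93425 m
Step 3 — total head: H = 27 + 7.93425 = 34.9342 m
Step 4 — hydraulic power (P = rho*g*Q*H):
  P = 1000 * 9.81 * 0.238549 * 34.9342 = 81750 W
Therefore the hydraulic power required at the pump = 81750 W.


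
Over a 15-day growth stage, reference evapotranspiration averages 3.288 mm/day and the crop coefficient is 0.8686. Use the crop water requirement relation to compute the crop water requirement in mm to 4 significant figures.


Approach: apply the crop water requirement relation, CWR = ET0 * Kc * days.
CWR = 3.288 * 0.8686 * 15 = 42.84 mm
Therefore the crop water requirement = 42.84 mm.


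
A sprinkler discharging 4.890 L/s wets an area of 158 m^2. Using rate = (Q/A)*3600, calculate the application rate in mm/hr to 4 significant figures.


rate = (4.890 / 158) * 3600 = 111.4 mm/hr
Therefore the application rate = 111.4 mm/hr.


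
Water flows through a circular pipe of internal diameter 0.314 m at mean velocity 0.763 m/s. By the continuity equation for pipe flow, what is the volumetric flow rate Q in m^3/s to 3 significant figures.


Approach: apply the continuity equation for pipe flow, Q = A * v with A = pi*(D/2)^2.
A = pi*(0.314/2)^2 = 0.077437 m^2
Q = 0.077437 * 0.763 = 0.0591 m^3/s
Therefore the volumetric flow rate Q = 0.0591 m^3/s.


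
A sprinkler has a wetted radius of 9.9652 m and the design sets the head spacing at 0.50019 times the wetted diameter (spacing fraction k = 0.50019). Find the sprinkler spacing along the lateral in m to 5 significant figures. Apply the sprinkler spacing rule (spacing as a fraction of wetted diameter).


Approach: apply the sprinkler spacing rule (spacing as a fraction of wetted diameter), S = k*(2*R).
S = 0.50019 * (2 * 9.9652) = 9.9690 m
Therefore the sprinkler spacing along the lateral = 9.9690 m.


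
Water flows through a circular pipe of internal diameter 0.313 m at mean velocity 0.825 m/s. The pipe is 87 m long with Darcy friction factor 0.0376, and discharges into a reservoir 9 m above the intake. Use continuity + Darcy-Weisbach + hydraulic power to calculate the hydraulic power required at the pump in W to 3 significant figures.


Approach: apply continuity + Darcy-Weisbach + hydraulic power, Q = A*v; hf = f*(L/D)*(v^2/(2g)); H = static + hf; P = rho*g*Q*H.
Step 1 — flow rate (continuity, Q = A*v):
  A = pi*(0.313/2)^2 = 0.076945 m^2
  Q = 0.076945 * 0.825 = 0.063479 m^3/s
Step 2 — friction head loss (Darcy-Weisbach):
  hf = 0.0376 * (87/0.313) * (0.825^2 / (2*9.81))
  hf = 0.36255 m
Step 3 — total head: H = 9 + 0.36255 = 9.3626 m
Step 4 — hydraulic power (P = rho*g*Q*H):
  P = 1000 * 9.81 * 0.063479 * 9.3626 = 5830 W
Therefore the hydraulic power required at the pump = 5830 W.


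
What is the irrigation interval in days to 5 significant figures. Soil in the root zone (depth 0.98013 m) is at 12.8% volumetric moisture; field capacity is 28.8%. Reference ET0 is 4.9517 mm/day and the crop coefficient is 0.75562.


Approach: apply soil-water budget scheduling, SMD = (FC-theta)/100*depth*1000; ETc = ET0*Kc; interval = SMD/ETc.
Step 1 — soil moisture deficit:
  SMD = (28.8 - 12.8)/100 * 0.98013 * 1000 = 156.8208 mm
Step 2 — daily crop ET (ETc = ET0*Kc):
  ETc = 4.9517 * 0.75562 = 3.741604 mm/day
Step 3 — irrigation interval (SMD/ETc):
  interval = 156.8208 / 3.741604 = 41.913 days
Therefore the irrigation interval = 41.913 days.


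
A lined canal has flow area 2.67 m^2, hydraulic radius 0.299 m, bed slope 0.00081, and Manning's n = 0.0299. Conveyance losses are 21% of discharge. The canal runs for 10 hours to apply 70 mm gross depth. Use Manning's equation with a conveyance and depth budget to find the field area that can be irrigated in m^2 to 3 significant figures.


Approach: apply Manning's equation with a conveyance and depth budget, Q = (1/n)*A*R^(2/3)*S^(1/2); Q_field = Q*(1-loss); Area = Q_field*t/(d/1000).
Step 1 — canal discharge (Manning's equation):
  Q = (1/0.0299) * 2.67 * 0.299^(2/3) * 0.00081^(1/2) = 1.1364 m^3/s
Step 2 — delivered flow: Q_field = 1.1364*(1 - 21/100) = 0.89775 m^3/s
Step 3 — volume delivered: V = 0.89775 * 10*3600 = 32319 m^3
Step 4 — area served: A = V / (depth/1000) = 32319 / 0.07 = 462000 m^2
Therefore the field area that can be irrigated = 462000 m^2.


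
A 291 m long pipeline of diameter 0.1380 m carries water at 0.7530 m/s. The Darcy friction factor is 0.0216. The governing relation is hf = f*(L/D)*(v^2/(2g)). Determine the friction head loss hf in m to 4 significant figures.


hf = 0.0216 * (291/0.1380) * (0.7530^2 / (2*9.81))
hf = 1.316 m
Therefore the friction head loss hf = 1.316 m.


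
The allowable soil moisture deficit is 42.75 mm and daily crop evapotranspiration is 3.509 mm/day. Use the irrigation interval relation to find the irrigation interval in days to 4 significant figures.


Approach: apply the irrigation interval relation, interval = SMD / ETc.
interval = 42.75 / 3.509 = 12.18 days
Therefore the irrigation interval = 12.18 days.


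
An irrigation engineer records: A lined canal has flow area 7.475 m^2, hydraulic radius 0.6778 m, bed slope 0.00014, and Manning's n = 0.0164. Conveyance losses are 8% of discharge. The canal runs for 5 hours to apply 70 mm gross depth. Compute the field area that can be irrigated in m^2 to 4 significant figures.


Approach: apply Manning's equation with a conveyance and depth budget, Q = (1/n)*A*R^(2/3)*S^(1/2); Q_field = Q*(1-loss); Area = Q_field*t/(d/1000).
Step 1 — canal discharge (Manning's equation):
  Q = (1/0.0164) * 7.475 * 0.6778^(2/3) * 0.00014^(1/2) = 4.16133 m^3/s
Step 2 — delivered flow: Q_field = 4.16133*(1 - 8/100) = 3.82843 m^3/s
Step 3 — volume delivered: V = 3.82843 * 5*3600 = 68911.7 m^3
Step 4 — area served: A = V / (depth/1000) = 68911.7 / 0.07 = 984500 m^2
Therefore the field area that can be irrigated = 984500 m^2.


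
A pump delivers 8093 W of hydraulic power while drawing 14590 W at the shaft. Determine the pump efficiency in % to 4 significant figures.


Approach: apply the efficiency ratio, eta = (P_out/P_in)*100.
eta = (8093 / 14590) * 100 = 55.47 %
Therefore the pump efficiency = 55.47 %.


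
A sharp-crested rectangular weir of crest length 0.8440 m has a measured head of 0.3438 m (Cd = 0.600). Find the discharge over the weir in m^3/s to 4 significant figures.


Approach: apply the rectangular weir equation, Q = (2/3)*Cd*L*sqrt(2g)*H^1.5.
Q = (2/3)*0.600*0.8440*sqrt(2*9.81)*0.3438^1.5 = 0.3014 m^3/s
Therefore the discharge over the weir = 0.3014 m^3/s.


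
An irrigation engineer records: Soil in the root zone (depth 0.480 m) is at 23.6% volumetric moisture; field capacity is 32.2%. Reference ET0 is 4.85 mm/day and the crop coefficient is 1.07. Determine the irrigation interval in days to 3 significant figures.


Approach: apply soil-water budget scheduling, SMD = (FC-theta)/100*depth*1000; ETc = ET0*Kc; interval = SMD/ETc.
Step 1 — soil moisture deficit:
  SMD = (32.2 - 23.6)/100 * 0.480 * 1000 = 41.280 mm
Step 2 — daily crop ET (ETc = ET0*Kc):
  ETc = 4.85 * 1.07 = 5.1895 mm/day
Step 3 — irrigation interval (SMD/ETc):
  interval = 41.280 / 5.1895 = 7.95 days
Therefore the irrigation interval = 7.95 days.


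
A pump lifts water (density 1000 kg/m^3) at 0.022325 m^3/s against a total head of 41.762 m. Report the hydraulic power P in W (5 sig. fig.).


Approach: apply the hydraulic power relation, P = rho*g*Q*H.
P = 1000 * 9.81 * 0.022325 * 41.762 = 9146.2 W
Therefore the hydraulic power P = 9146.2 W.


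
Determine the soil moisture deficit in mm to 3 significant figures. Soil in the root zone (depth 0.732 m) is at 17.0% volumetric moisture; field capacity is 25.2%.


Approach: apply the soil moisture deficit relation, SMD = (FC - theta)/100 * depth * 1000.
SMD = (25.2 - 17.0)/100 * 0.732 * 1000 = 60.0 mm
Therefore the soil moisture deficit = 60.0 mm.


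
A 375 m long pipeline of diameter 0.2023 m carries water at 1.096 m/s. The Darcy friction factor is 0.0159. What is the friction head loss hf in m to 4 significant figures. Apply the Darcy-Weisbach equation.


Approach: apply the Darcy-Weisbach equation, hf = f*(L/D)*(v^2/(2g)).
hf = 0.0159 * (375/0.2023) * (1.096^2 / (2*9.81))
hf = 1.804 m
Therefore the friction head loss hf = 1.804 m.


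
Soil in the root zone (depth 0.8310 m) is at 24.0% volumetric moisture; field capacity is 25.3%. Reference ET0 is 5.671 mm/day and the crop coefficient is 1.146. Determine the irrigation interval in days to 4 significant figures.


Approach: apply soil-water budget scheduling, SMD = (FC-theta)/100*depth*1000; ETc = ET0*Kc; interval = SMD/ETc.
Step 1 — soil moisture deficit:
  SMD = (25.3 - 24.0)/100 * 0.8310 * 1000 = 10.8030 mm
Step 2 — daily crop ET (ETc = ET0*Kc):
  ETc = 5.671 * 1.146 = 6.49897 mm/day
Step 3 — irrigation interval (SMD/ETc):
  interval = 10.8030 / 6.49897 = 1.662 days
Therefore the irrigation interval = 1.662 days.


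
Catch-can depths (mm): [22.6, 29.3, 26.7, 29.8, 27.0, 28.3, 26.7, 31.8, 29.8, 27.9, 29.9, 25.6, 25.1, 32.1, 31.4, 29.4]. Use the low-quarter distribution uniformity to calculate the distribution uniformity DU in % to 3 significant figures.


Approach: apply the low-quarter distribution uniformity, DU = (mean of lowest quarter of readings / overall mean)*100.
sorted lowest 4 of 16: [22.6, 25.1, 25.6, 26.7] -> mean = 25.000 mm
overall mean = 28.337 mm
DU = (25.000/28.337)*100 = 88.2 %
Therefore the distribution uniformity DU = 88.2 %.


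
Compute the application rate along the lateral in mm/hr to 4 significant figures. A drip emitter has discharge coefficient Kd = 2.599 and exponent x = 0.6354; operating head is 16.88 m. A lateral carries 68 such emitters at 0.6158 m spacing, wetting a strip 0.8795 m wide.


Approach: apply the emitter equation with a lateral mass balance, q = Kd*h^x; Q = n*q; rate = Q/(n*spacing*width).
Step 1 — single emitter flow (q = Kd*h^x):
  q = 2.599 * 16.88^0.6354 = 15.6559 L/hr
Step 2 — total lateral flow: Q = 68 * 15.6559 = 1064.60 L/hr
Step 3 — wetted area: A = 68 * 0.6158 * 0.8795 = 36.8285 m^2
Step 4 — application rate: Q/A = 1064.60/36.8285 = 28.91 mm/hr
Therefore the application rate along the lateral = 28.91 mm/hr.


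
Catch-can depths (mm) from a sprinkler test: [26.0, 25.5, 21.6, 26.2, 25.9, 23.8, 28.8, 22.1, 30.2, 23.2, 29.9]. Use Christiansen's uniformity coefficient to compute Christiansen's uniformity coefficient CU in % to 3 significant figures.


Approach: apply Christiansen's uniformity coefficient, CU = (1 - mean_abs_deviation/mean)*100.
mean = 25.745 mm
mean |d_i - mean| = 2.2777 mm
CU = (1 - 2.2777/25.745)*100 = 91.2 %
Therefore Christiansen's uniformity coefficient CU = 91.2 %.


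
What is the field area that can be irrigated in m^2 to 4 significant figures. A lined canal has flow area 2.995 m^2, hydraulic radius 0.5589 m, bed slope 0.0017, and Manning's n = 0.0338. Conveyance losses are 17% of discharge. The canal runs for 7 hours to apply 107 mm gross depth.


Approach: apply Manning's equation with a conveyance and depth budget, Q = (1/n)*A*R^(2/3)*S^(1/2); Q_field = Q*(1-loss); Area = Q_field*t/(d/1000).
Step 1 — canal discharge (Manning's equation):
  Q = (1/0.0338) * 2.995 * 0.5589^(2/3) * 0.0017^(1/2) = 2.47891 m^3/s
Step 2 — delivered flow: Q_field = 2.47891*(1 - 17/100) = 2.05749 m^3/s
Step 3 — volume delivered: V = 2.05749 * 7*3600 = 51848.9 m^3
Step 4 — area served: A = V / (depth/1000) = 51848.9 / 0.107 = 484600 m^2
Therefore the field area that can be irrigated = 484600 m^2.


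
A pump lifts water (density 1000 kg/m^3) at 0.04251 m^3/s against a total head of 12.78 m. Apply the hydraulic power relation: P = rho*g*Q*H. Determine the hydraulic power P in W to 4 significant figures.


P = 1000 * 9.81 * 0.04251 * 12.78 = 5330 W
Therefore the hydraulic power P = 5330 W.


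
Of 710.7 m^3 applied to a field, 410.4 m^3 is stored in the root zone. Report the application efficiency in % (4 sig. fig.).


Approach: apply the application efficiency ratio, Ea = (stored/applied)*100.
Ea = (410.4/710.7)*100 = 57.75 %
Therefore the application efficiency = 57.75 %.


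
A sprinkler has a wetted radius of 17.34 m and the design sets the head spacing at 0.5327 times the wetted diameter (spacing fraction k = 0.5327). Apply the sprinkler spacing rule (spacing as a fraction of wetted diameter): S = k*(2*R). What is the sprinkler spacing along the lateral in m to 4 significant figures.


S = 0.5327 * (2 * 17.34) = 18.47 m
Therefore the sprinkler spacing along the lateral = 18.47 m.


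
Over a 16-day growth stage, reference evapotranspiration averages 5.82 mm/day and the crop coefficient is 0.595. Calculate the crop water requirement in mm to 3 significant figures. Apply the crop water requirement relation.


Approach: apply the crop water requirement relation, CWR = ET0 * Kc * days.
CWR = 5.82 * 0.595 * 16 = 55.4 mm
Therefore the crop water requirement = 55.4 mm.


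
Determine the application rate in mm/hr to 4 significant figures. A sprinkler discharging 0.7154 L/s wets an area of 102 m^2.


Approach: apply the application rate relation, rate = (Q/A)*3600.
rate = (0.7154 / 102) * 3600 = 25.25 mm/hr
Therefore the application rate = 25.25 mm/hr.


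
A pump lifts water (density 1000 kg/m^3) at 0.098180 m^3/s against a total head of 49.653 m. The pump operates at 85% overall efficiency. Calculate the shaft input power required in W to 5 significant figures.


Approach: apply hydraulic power then efficiency conversion, P = rho*g*Q*H; P_in = P/eta.
Step 1 — hydraulic power (P = rho*g*Q*H):
  P = 1000 * 9.81 * 0.098180 * 49.653 = 47823.08 W
Step 2 — input power: P_in = P/eta = 47823.08 / 0.85 = 56262 W
Therefore the shaft input power required = 56262 W.


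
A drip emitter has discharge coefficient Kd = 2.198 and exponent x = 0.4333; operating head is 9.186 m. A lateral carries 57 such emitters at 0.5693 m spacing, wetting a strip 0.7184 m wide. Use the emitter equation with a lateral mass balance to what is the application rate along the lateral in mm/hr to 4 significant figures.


Approach: apply the emitter equation with a lateral mass balance, q = Kd*h^x; Q = n*q; rate = Q/(n*spacing*width).
Step 1 — single emitter flow (q = Kd*h^x):
  q = 2.198 * 9.186^0.4333 = 5.74580 L/hr
Step 2 — total lateral flow: Q = 57 * 5.74580 = 327.511 L/hr
Step 3 — wetted area: A = 57 * 0.5693 * 0.7184 = 23.3122 m^2
Step 4 — application rate: Q/A = 327.511/23.3122 = 14.05 mm/hr
Therefore the application rate along the lateral = 14.05 mm/hr.


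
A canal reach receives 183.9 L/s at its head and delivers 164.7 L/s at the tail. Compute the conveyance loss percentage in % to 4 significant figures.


Approach: apply the conveyance loss ratio, loss% = ((Q_head - Q_tail)/Q_head)*100.
loss = ((183.9 - 164.7)/183.9)*100 = 10.44 %
Therefore the conveyance loss percentage = 10.44 %.
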